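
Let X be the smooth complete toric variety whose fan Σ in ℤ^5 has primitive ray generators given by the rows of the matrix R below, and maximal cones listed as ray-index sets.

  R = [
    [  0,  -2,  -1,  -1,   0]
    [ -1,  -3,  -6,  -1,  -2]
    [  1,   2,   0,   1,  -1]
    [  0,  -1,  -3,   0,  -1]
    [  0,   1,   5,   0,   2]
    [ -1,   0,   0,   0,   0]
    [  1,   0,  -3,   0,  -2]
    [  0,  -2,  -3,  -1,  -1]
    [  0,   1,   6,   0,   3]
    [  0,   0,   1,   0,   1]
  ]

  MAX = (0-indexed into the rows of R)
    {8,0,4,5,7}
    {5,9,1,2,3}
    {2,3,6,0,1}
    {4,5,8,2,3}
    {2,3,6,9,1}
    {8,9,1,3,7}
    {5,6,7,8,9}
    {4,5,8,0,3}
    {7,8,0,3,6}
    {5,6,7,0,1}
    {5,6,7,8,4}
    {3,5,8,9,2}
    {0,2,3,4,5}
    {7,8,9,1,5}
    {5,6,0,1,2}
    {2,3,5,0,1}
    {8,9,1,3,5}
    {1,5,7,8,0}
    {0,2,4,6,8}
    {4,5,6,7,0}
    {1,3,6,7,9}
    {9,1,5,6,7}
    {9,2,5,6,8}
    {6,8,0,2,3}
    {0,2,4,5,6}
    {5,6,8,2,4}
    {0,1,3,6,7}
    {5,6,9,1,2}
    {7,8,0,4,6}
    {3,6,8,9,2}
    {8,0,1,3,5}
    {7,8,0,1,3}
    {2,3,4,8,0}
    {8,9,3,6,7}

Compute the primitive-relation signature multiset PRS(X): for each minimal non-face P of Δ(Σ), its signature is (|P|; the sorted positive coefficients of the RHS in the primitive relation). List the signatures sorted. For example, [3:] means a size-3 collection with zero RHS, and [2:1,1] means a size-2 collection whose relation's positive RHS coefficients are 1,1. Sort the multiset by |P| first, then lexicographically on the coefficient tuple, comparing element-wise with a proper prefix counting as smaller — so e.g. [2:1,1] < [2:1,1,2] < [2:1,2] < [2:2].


Primitive collections (12):

  • {2,7}:  v_{2} + v_{7} = v_{6} — sig = [2:1]
  • {4,9}:  v_{4} + v_{9} = v_{8} — sig = [2:1]
  • {1,4}:  v_{1} + v_{4} = v_{0} + v_{5} — sig = [2:1,1]
  • {0,9}:  v_{0} + v_{9} = v_{3} + v_{7} + v_{8} — sig = [2:1,1,1]
  • {1,2,8}:  v_{1} + v_{2} + v_{8} = 0 — sig = [3:]
  • {1,6,8}:  v_{1} + v_{6} + v_{8} = v_{7} — sig = [3:1]
  • {3,4,7}:  v_{3} + v_{4} + v_{7} = v_{0} — sig = [3:1]
  • {3,5,7}:  v_{3} + v_{5} + v_{7} = v_{1} — sig = [3:1]
  • {3,4,6}:  v_{3} + v_{4} + v_{6} = v_{0} + v_{2} — sig = [3:1,1]
  • {3,5,6}:  v_{3} + v_{5} + v_{6} = v_{1} + v_{2} — sig = [3:1,1]
  • {0,2,5,8}:  v_{0} + v_{2} + v_{5} + v_{8} = v_{4} — sig = [4:1]
  • {0,5,6,8}:  v_{0} + v_{5} + v_{6} + v_{8} = v_{4} + v_{7} — sig = [4:1,1]

so the primitive-relation signature multiset is
{ [2:1] ×2,  [2:1,1],  [2:1,1,1],  [3:],  [3:1] ×3,  [3:1,1] ×2,  [4:1],  [4:1,1] }


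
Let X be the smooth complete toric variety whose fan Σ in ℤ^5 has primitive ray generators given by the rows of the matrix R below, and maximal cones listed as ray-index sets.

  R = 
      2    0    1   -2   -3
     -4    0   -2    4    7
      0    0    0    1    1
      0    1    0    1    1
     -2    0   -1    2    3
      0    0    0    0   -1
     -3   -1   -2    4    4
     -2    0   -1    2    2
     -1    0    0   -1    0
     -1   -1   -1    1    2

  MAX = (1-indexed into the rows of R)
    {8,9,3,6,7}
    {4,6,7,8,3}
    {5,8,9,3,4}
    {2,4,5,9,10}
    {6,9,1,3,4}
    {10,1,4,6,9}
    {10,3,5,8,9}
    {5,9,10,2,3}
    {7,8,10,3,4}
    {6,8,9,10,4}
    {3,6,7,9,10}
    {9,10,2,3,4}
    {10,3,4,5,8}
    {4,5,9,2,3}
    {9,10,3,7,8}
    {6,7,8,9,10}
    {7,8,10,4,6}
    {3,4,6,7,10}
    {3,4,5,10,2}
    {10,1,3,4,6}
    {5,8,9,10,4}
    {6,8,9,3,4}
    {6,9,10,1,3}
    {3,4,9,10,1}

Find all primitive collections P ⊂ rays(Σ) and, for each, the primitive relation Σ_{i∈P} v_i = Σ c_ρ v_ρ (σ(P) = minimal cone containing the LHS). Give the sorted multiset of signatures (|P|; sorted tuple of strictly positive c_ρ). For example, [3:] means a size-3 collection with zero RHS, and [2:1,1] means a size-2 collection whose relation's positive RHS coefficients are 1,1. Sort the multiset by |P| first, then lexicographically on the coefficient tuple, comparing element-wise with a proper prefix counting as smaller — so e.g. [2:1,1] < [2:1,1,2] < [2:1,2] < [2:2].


Σ has 14 primitive collections:

  P={1,5}:  v_{1} + v_{5} = 0  ⟹  sig = [2:]
  P={1,8}:  v_{1} + v_{8} = v_{6}  ⟹  sig = [2:1]
  P={5,6}:  v_{5} + v_{6} = v_{8}  ⟹  sig = [2:1]
  P={1,2}:  v_{1} + v_{2} = v_{3} + v_{4} + v_{9} + v_{10}  ⟹  sig = [2:1,1,1,1]
  P={2,7}:  v_{2} + v_{7} = v_{3} + 2·v_{5} + v_{8} + v_{10}  ⟹  sig = [2:1,1,1,2]
  P={1,7}:  v_{1} + v_{7} = v_{3} + 2·v_{6} + v_{10}  ⟹  sig = [2:1,1,2]
  P={5,7}:  v_{5} + v_{7} = v_{3} + 2·v_{8} + v_{10}  ⟹  sig = [2:1,1,2]
  P={2,6}:  v_{2} + v_{6} = 2·v_{5}  ⟹  sig = [2:2]
  P={2,8}:  v_{2} + v_{8} = 3·v_{5}  ⟹  sig = [2:3]
  P={4,7,9}:  v_{4} + v_{7} + v_{9} = v_{5} + v_{8}  ⟹  sig = [3:1,1]
  P={3,6,8,10}:  v_{3} + v_{6} + v_{8} + v_{10} = v_{7}  ⟹  sig = [4:1]
  P={3,4,5,9,10}:  v_{3} + v_{4} + v_{5} + v_{9} + v_{10} = v_{2}  ⟹  sig = [5:1]
  P={3,4,6,9,10}:  v_{3} + v_{4} + v_{6} + v_{9} + v_{10} = v_{5}  ⟹  sig = [5:1]
  P={3,4,8,9,10}:  v_{3} + v_{4} + v_{8} + v_{9} + v_{10} = 2·v_{5}  ⟹  sig = [5:2]

Hence PRS(X_Σ) =
    |P|=2: 9 collections, coeffs (), (1), (1), (1,1,1,1), (1,1,1,2), (1,1,2), (1,1,2), (2), (3)
    |P|=3: 1 collection, coeffs (1,1)
    |P|=4: 1 collection, coeffs (1)
    |P|=5: 3 collections, coeffs (1), (1), (2)


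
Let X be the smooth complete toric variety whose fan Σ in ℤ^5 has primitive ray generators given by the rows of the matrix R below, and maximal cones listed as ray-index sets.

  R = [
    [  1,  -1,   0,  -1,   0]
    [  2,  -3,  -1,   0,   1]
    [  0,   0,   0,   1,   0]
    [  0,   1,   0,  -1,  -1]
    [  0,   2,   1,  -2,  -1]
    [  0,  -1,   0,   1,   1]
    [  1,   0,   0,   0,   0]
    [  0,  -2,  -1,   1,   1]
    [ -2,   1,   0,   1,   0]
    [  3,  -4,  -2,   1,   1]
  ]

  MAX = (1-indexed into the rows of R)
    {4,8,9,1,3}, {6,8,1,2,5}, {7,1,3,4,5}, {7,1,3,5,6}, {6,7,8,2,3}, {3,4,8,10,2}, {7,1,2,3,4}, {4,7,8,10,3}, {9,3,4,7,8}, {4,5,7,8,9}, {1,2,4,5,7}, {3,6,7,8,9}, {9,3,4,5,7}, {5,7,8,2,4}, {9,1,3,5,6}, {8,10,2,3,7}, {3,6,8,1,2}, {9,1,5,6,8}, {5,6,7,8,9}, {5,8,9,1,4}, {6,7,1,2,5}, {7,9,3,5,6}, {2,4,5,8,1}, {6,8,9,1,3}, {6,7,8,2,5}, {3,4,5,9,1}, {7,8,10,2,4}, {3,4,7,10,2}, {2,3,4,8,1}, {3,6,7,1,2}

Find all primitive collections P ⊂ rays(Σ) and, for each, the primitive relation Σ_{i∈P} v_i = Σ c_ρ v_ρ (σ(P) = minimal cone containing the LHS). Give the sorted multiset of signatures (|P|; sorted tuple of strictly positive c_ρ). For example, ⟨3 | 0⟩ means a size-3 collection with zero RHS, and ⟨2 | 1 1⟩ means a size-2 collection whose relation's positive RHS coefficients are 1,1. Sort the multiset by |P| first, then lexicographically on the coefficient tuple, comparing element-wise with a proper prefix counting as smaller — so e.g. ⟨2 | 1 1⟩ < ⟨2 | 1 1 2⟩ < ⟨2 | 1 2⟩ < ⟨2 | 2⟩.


Minimal non-faces — 11 found among 10 rays, 30 max cones:

  P = {4,6}:  v_{4} + v_{6} = 0  →  sig = ⟨2 | 0⟩
  P = {2,9}:  v_{2} + v_{9} = v_{8}  →  sig = ⟨2 | 1⟩
  P = {5,10}:  v_{5} + v_{10} = v_{2} + v_{4} + v_{7}  →  sig = ⟨2 | 1 1 1⟩
  P = {6,10}:  v_{6} + v_{10} = v_{2} + v_{3} + v_{7} + v_{8}  →  sig = ⟨2 | 1 1 1 1⟩
  P = {9,10}:  v_{9} + v_{10} = v_{3} + v_{4} + v_{7} + 2·v_{8}  →  sig = ⟨2 | 1 1 1 2⟩
  P = {1,10}:  v_{1} + v_{10} = 2·v_{2} + v_{3} + v_{4}  →  sig = ⟨2 | 1 1 2⟩
  P = {1,7,9}:  v_{1} + v_{7} + v_{9} = 0  →  sig = ⟨3 | 0⟩
  P = {3,5,8}:  v_{3} + v_{5} + v_{8} = 0  →  sig = ⟨3 | 0⟩
  P = {1,7,8}:  v_{1} + v_{7} + v_{8} = v_{2}  →  sig = ⟨3 | 1⟩
  P = {2,3,5}:  v_{2} + v_{3} + v_{5} = v_{1} + v_{7}  →  sig = ⟨3 | 1 1⟩
  P = {2,3,4,7,8}:  v_{2} + v_{3} + v_{4} + v_{7} + v_{8} = v_{10}  →  sig = ⟨5 | 1⟩

so the primitive-relation signature multiset is
    |P|=2: 6 collections, coeffs (), (1), (1,1,1), (1,1,1,1), (1,1,1,2), (1,1,2)
    |P|=3: 4 collections, coeffs (), (), (1), (1,1)
    |P|=5: 1 collection, coeffs (1)


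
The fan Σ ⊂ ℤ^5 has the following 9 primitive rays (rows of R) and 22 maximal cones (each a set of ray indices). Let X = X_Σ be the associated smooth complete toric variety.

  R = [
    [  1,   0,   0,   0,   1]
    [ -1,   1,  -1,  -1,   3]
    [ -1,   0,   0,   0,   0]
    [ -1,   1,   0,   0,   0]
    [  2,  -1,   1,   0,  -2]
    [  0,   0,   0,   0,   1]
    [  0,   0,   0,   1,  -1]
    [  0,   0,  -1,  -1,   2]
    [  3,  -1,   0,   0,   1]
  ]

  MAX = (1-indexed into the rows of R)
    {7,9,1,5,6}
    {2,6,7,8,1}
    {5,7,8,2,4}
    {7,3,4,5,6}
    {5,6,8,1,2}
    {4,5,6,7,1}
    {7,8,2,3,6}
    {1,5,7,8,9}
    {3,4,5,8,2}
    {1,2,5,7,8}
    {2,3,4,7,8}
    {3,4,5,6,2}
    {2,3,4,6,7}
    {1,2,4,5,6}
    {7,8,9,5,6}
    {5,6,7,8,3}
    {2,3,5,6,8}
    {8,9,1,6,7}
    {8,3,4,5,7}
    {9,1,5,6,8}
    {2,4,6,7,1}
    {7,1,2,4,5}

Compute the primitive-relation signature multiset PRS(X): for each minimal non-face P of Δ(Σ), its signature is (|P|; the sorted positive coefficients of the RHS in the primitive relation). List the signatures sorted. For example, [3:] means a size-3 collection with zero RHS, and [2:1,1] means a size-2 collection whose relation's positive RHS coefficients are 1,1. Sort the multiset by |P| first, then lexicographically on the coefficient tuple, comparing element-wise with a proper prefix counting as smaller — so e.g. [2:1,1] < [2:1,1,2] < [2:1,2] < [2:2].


Σ has 9 primitive collections:

  • {1,3}:  v_{1} + v_{3} = v_{6}  ⇒ sig = [2:1]
  • {4,9}:  v_{4} + v_{9} = v_{1} + v_{2} + v_{5} + v_{7}  ⇒ sig = [2:1,1,1,1]
  • {3,9}:  v_{3} + v_{9} = v_{5} + 2·v_{6} + v_{7} + v_{8}  ⇒ sig = [2:1,1,1,2]
  • {2,9}:  v_{2} + v_{9} = 2·v_{1} + v_{8}  ⇒ sig = [2:1,2]
  • {4,6,8}:  v_{4} + v_{6} + v_{8} = v_{2}  ⇒ sig = [3:1]
  • {1,4,8}:  v_{1} + v_{4} + v_{8} = 2·v_{2} + v_{5} + v_{7}  ⇒ sig = [3:1,1,2]
  • {2,3,5,7}:  v_{2} + v_{3} + v_{5} + v_{7} = 0  ⇒ sig = [4:]
  • {2,5,6,7}:  v_{2} + v_{5} + v_{6} + v_{7} = v_{1}  ⇒ sig = [4:1]
  • {1,5,6,7,8}:  v_{1} + v_{5} + v_{6} + v_{7} + v_{8} = v_{9}  ⇒ sig = [5:1]

Hence PRS(X_Σ) =
    [2:1]
    [2:1,1,1,1]
    [2:1,1,1,2]
    [2:1,2]
    [3:1]
    [3:1,1,2]
    [4:]
    [4:1]
    [5:1]


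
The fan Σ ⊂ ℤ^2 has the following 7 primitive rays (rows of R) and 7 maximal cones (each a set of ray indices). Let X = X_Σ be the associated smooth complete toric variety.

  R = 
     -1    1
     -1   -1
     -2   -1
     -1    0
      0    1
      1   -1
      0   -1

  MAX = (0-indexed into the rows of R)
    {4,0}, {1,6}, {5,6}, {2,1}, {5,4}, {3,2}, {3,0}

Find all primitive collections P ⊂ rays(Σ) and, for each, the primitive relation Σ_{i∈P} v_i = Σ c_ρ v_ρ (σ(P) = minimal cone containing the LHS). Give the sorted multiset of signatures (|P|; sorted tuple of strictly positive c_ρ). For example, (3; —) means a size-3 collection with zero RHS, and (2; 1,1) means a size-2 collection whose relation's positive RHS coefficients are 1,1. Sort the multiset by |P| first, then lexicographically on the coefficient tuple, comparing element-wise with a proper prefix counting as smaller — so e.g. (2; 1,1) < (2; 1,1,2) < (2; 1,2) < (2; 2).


14 minimal non-faces of Δ(Σ) (on 7 rays):

  P={0,5}:  v_{0} + v_{5} = 0  →  sig = (2; —)
  P={4,6}:  v_{4} + v_{6} = 0  →  sig = (2; —)
  P={0,6}:  v_{0} + v_{6} = v_{3}  →  sig = (2; 1)
  P={1,3}:  v_{1} + v_{3} = v_{2}  →  sig = (2; 1)
  P={1,4}:  v_{1} + v_{4} = v_{3}  →  sig = (2; 1)
  P={3,4}:  v_{3} + v_{4} = v_{0}  →  sig = (2; 1)
  P={3,5}:  v_{3} + v_{5} = v_{6}  →  sig = (2; 1)
  P={3,6}:  v_{3} + v_{6} = v_{1}  →  sig = (2; 1)
  P={2,5}:  v_{2} + v_{5} = v_{1} + v_{6}  →  sig = (2; 1,1)
  P={0,1}:  v_{0} + v_{1} = 2·v_{3}  →  sig = (2; 2)
  P={1,5}:  v_{1} + v_{5} = 2·v_{6}  →  sig = (2; 2)
  P={2,4}:  v_{2} + v_{4} = 2·v_{3}  →  sig = (2; 2)
  P={2,6}:  v_{2} + v_{6} = 2·v_{1}  →  sig = (2; 2)
  P={0,2}:  v_{0} + v_{2} = 3·v_{3}  →  sig = (2; 3)

Signatures (|P|; sorted positive RHS coefficients), sorted:
[(2; —), (2; —), (2; 1), (2; 1), (2; 1), (2; 1), (2; 1), (2; 1), (2; 1,1), (2; 2), (2; 2), (2; 2), (2; 2), (2; 3)]


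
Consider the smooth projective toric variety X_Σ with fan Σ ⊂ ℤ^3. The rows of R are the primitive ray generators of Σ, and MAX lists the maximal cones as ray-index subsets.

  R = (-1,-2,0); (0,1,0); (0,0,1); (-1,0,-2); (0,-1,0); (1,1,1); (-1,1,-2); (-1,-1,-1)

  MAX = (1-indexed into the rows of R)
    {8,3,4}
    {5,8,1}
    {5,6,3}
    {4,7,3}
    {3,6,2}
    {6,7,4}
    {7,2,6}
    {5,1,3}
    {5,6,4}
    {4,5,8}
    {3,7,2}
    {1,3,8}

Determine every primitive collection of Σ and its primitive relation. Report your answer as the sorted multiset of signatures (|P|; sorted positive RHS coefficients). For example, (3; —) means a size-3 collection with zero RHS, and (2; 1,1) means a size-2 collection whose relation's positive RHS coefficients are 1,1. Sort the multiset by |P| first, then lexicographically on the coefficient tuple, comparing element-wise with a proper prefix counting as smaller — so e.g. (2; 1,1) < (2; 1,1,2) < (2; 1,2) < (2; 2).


14 collections generate NE(X_Σ); each relation:

  P = {2,5}:  v_{2} + v_{5} = 0  →  sig = (2; —)
  P = {6,8}:  v_{6} + v_{8} = 0  →  sig = (2; —)
  P = {2,4}:  v_{2} + v_{4} = v_{7}  →  sig = (2; 1)
  P = {5,7}:  v_{5} + v_{7} = v_{4}  →  sig = (2; 1)
  P = {1,2}:  v_{1} + v_{2} = v_{3} + v_{8}  →  sig = (2; 1,1)
  P = {1,6}:  v_{1} + v_{6} = v_{3} + v_{5}  →  sig = (2; 1,1)
  P = {2,8}:  v_{2} + v_{8} = v_{3} + v_{4}  →  sig = (2; 1,1)
  P = {1,7}:  v_{1} + v_{7} = v_{3} + v_{4} + v_{8}  →  sig = (2; 1,1,1)
  P = {7,8}:  v_{7} + v_{8} = v_{3} + 2·v_{4}  →  sig = (2; 1,2)
  P = {1,4}:  v_{1} + v_{4} = 2·v_{8}  →  sig = (2; 2)
  P = {3,4,5}:  v_{3} + v_{4} + v_{5} = v_{8}  →  sig = (3; 1)
  P = {3,4,6}:  v_{3} + v_{4} + v_{6} = v_{2}  →  sig = (3; 1)
  P = {3,5,8}:  v_{3} + v_{5} + v_{8} = v_{1}  →  sig = (3; 1)
  P = {3,6,7}:  v_{3} + v_{6} + v_{7} = 2·v_{2}  →  sig = (3; 2)

Hence PRS(X_Σ) =
    |P|=2: 10 collections, coeffs (), (), (1), (1), (1,1), (1,1), (1,1), (1,1,1), (1,2), (2)
    |P|=3: 4 collections, coeffs (1), (1), (1), (2)


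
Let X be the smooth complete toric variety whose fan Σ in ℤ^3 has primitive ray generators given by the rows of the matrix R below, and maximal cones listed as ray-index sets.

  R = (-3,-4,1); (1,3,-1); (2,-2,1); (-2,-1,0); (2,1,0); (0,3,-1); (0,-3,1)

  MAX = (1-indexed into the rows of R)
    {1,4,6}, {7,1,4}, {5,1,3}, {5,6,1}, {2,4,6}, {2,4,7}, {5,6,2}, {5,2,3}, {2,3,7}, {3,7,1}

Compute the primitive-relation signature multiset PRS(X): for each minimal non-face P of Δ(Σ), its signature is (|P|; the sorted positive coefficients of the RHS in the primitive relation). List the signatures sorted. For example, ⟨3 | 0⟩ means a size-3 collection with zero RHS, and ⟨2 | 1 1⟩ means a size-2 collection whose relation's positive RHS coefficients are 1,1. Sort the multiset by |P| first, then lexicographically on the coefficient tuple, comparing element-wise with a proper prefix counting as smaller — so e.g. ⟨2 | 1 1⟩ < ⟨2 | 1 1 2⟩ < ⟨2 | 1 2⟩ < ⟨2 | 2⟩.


6 collections generate NE(X_Σ); each relation:

  P = {4,5}:  v_{4} + v_{5} = 0  →  sig = ⟨2 | 0⟩
  P = {6,7}:  v_{6} + v_{7} = 0  →  sig = ⟨2 | 0⟩
  P = {1,2}:  v_{1} + v_{2} = v_{4}  →  sig = ⟨2 | 1⟩
  P = {3,4}:  v_{3} + v_{4} = v_{7}  →  sig = ⟨2 | 1⟩
  P = {3,6}:  v_{3} + v_{6} = v_{5}  →  sig = ⟨2 | 1⟩
  P = {5,7}:  v_{5} + v_{7} = v_{3}  →  sig = ⟨2 | 1⟩

Hence PRS(X_Σ) =
{ ⟨2 | 0⟩ ×2,  ⟨2 | 1⟩ ×4 }


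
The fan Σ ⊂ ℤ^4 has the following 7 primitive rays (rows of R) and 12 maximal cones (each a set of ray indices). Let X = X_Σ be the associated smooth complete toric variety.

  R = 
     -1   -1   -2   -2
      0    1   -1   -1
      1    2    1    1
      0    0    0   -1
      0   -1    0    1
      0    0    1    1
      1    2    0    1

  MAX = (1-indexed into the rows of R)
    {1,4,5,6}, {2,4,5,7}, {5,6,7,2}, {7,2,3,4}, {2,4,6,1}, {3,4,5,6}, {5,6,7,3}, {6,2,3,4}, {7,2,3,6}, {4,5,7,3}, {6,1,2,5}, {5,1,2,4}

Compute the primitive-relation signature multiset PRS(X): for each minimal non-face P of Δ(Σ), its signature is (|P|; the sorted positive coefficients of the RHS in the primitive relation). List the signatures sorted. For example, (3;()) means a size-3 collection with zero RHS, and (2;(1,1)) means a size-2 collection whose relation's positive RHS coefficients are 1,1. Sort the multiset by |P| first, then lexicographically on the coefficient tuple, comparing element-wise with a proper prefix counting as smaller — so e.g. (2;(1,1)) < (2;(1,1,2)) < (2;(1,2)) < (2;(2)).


|primitive collections| = 5. Relations:

  • {1,3}:  v_{1} + v_{3} = v_{2}  so sig = (2;(1))
  • {1,7}:  v_{1} + v_{7} = 2·v_{2} + v_{5}  so sig = (2;(1,2))
  • {2,3,5}:  v_{2} + v_{3} + v_{5} = v_{7}  so sig = (3;(1))
  • {4,6,7}:  v_{4} + v_{6} + v_{7} = v_{3}  so sig = (3;(1))
  • {2,4,5,6}:  v_{2} + v_{4} + v_{5} + v_{6} = 0  so sig = (4;())

Signatures (|P|; sorted positive RHS coefficients), sorted:
    |P|=2: 2 collections, coeffs (1), (1,2)
    |P|=3: 2 collections, coeffs (1), (1)
    |P|=4: 1 collection, coeffs ()


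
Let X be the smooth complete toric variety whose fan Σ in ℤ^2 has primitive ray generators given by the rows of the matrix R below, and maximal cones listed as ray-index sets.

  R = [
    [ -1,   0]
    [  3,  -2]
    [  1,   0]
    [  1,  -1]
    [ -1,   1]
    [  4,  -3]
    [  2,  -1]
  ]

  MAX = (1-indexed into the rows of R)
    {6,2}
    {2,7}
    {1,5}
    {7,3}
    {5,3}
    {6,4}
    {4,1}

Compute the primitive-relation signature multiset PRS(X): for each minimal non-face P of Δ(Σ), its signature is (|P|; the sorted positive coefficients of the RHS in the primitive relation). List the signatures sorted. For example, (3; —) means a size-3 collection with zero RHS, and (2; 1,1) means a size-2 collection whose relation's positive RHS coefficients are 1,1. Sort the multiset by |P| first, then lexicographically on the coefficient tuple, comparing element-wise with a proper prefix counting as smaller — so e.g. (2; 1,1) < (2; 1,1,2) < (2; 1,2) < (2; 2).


Primitive collections (14):

  • {1,3}:  v_{1} + v_{3} = 0  ⇒ sig = (2; —)
  • {4,5}:  v_{4} + v_{5} = 0  ⇒ sig = (2; —)
  • {1,7}:  v_{1} + v_{7} = v_{4}  ⇒ sig = (2; 1)
  • {2,4}:  v_{2} + v_{4} = v_{6}  ⇒ sig = (2; 1)
  • {2,5}:  v_{2} + v_{5} = v_{7}  ⇒ sig = (2; 1)
  • {3,4}:  v_{3} + v_{4} = v_{7}  ⇒ sig = (2; 1)
  • {4,7}:  v_{4} + v_{7} = v_{2}  ⇒ sig = (2; 1)
  • {5,6}:  v_{5} + v_{6} = v_{2}  ⇒ sig = (2; 1)
  • {5,7}:  v_{5} + v_{7} = v_{3}  ⇒ sig = (2; 1)
  • {3,6}:  v_{3} + v_{6} = v_{2} + v_{7}  ⇒ sig = (2; 1,1)
  • {1,2}:  v_{1} + v_{2} = 2·v_{4}  ⇒ sig = (2; 2)
  • {2,3}:  v_{2} + v_{3} = 2·v_{7}  ⇒ sig = (2; 2)
  • {6,7}:  v_{6} + v_{7} = 2·v_{2}  ⇒ sig = (2; 2)
  • {1,6}:  v_{1} + v_{6} = 3·v_{4}  ⇒ sig = (2; 3)

Signatures (|P|; sorted positive RHS coefficients), sorted:
[(2; —), (2; —), (2; 1), (2; 1), (2; 1), (2; 1), (2; 1), (2; 1), (2; 1), (2; 1,1), (2; 2), (2; 2), (2; 2), (2; 3)]


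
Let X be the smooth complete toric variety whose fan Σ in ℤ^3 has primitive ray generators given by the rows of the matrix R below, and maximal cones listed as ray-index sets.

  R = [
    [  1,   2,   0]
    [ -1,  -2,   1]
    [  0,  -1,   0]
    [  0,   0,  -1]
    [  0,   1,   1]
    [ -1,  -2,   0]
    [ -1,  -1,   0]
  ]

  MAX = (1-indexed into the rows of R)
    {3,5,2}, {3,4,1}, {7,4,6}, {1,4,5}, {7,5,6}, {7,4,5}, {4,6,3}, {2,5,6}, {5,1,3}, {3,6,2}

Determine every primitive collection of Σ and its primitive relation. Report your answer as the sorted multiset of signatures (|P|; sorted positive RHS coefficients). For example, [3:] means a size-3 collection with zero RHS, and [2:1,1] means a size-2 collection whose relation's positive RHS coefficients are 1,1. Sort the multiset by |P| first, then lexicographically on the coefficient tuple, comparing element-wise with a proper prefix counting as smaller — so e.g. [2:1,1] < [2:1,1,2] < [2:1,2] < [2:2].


9 minimal non-faces of Δ(Σ) (on 7 rays):

  P = {1,6}:  v_{1} + v_{6} = 0 ; sig = [2:]
  P = {2,4}:  v_{2} + v_{4} = v_{6} ; sig = [2:1]
  P = {3,7}:  v_{3} + v_{7} = v_{6} ; sig = [2:1]
  P = {1,2}:  v_{1} + v_{2} = v_{3} + v_{5} ; sig = [2:1,1]
  P = {1,7}:  v_{1} + v_{7} = v_{4} + v_{5} ; sig = [2:1,1]
  P = {2,7}:  v_{2} + v_{7} = v_{5} + 2·v_{6} ; sig = [2:1,2]
  P = {3,4,5}:  v_{3} + v_{4} + v_{5} = 0 ; sig = [3:]
  P = {3,5,6}:  v_{3} + v_{5} + v_{6} = v_{2} ; sig = [3:1]
  P = {4,5,6}:  v_{4} + v_{5} + v_{6} = v_{7} ; sig = [3:1]

Sorted signature multiset PRS(X):
[[2:], [2:1], [2:1], [2:1,1], [2:1,1], [2:1,2], [3:], [3:1], [3:1]]


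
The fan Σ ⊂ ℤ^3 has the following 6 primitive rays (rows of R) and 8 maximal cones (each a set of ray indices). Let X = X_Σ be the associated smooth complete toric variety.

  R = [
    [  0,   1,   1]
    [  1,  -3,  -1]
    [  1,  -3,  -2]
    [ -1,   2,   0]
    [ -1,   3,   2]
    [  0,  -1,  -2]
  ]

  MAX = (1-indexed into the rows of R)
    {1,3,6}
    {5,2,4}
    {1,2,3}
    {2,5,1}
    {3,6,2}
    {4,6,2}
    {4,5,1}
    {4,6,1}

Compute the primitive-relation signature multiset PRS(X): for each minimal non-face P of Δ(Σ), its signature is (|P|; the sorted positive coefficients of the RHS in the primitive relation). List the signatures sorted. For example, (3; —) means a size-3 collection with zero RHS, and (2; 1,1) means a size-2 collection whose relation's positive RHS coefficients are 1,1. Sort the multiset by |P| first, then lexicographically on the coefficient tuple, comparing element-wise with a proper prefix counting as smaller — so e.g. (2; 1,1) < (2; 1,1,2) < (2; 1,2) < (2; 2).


Primitive collections (5):

  P = {3,5}:  v_{3} + v_{5} = 0  so sig = (2; —)
  P = {3,4}:  v_{3} + v_{4} = v_{6}  so sig = (2; 1)
  P = {5,6}:  v_{5} + v_{6} = v_{4}  so sig = (2; 1)
  P = {1,2,4}:  v_{1} + v_{2} + v_{4} = 0  so sig = (3; —)
  P = {1,2,6}:  v_{1} + v_{2} + v_{6} = v_{3}  so sig = (3; 1)

Signatures (|P|; sorted positive RHS coefficients), sorted:
    (2; —)
    (2; 1)
    (2; 1)
    (3; —)
    (3; 1)


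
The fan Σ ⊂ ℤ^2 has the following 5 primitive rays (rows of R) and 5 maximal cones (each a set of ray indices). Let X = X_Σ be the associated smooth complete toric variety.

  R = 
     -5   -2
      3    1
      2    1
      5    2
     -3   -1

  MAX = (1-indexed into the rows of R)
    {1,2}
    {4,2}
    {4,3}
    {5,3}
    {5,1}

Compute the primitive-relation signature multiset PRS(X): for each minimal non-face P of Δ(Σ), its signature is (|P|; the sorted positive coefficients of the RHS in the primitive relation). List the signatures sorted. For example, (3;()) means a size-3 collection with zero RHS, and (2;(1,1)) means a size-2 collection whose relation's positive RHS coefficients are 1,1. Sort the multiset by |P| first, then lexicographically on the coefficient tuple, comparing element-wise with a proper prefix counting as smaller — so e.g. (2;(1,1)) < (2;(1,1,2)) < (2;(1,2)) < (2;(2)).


Σ has 5 primitive collections:

  {1,4}:  v_{1} + v_{4} = 0 — sig = (2;())
  {2,5}:  v_{2} + v_{5} = 0 — sig = (2;())
  {1,3}:  v_{1} + v_{3} = v_{5} — sig = (2;(1))
  {2,3}:  v_{2} + v_{3} = v_{4} — sig = (2;(1))
  {4,5}:  v_{4} + v_{5} = v_{3} — sig = (2;(1))

so the primitive-relation signature multiset is
{ (2;()) ×2,  (2;(1)) ×3 }


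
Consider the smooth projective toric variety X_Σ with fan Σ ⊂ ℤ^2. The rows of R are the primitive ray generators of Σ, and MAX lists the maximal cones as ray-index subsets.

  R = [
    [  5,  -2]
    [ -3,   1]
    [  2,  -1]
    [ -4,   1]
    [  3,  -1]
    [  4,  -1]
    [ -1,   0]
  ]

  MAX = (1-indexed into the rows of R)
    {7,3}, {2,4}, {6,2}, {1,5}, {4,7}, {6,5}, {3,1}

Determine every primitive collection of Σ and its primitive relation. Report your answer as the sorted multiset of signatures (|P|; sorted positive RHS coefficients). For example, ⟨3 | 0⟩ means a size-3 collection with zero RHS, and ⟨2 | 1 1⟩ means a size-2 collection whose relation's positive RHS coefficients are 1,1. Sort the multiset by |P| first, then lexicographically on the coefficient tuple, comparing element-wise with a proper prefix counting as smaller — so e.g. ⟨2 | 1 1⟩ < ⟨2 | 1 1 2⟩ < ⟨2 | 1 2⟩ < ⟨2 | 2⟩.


Δ(Σ) — 7 vertices, 14 min non-faces:

  {2,5}:  v_{2} + v_{5} = 0  ⇒ sig = ⟨2 | 0⟩
  {4,6}:  v_{4} + v_{6} = 0  ⇒ sig = ⟨2 | 0⟩
  {1,2}:  v_{1} + v_{2} = v_{3}  ⇒ sig = ⟨2 | 1⟩
  {2,3}:  v_{2} + v_{3} = v_{7}  ⇒ sig = ⟨2 | 1⟩
  {2,7}:  v_{2} + v_{7} = v_{4}  ⇒ sig = ⟨2 | 1⟩
  {3,5}:  v_{3} + v_{5} = v_{1}  ⇒ sig = ⟨2 | 1⟩
  {4,5}:  v_{4} + v_{5} = v_{7}  ⇒ sig = ⟨2 | 1⟩
  {5,7}:  v_{5} + v_{7} = v_{3}  ⇒ sig = ⟨2 | 1⟩
  {6,7}:  v_{6} + v_{7} = v_{5}  ⇒ sig = ⟨2 | 1⟩
  {1,4}:  v_{1} + v_{4} = v_{3} + v_{7}  ⇒ sig = ⟨2 | 1 1⟩
  {1,7}:  v_{1} + v_{7} = 2·v_{3}  ⇒ sig = ⟨2 | 2⟩
  {3,4}:  v_{3} + v_{4} = 2·v_{7}  ⇒ sig = ⟨2 | 2⟩
  {3,6}:  v_{3} + v_{6} = 2·v_{5}  ⇒ sig = ⟨2 | 2⟩
  {1,6}:  v_{1} + v_{6} = 3·v_{5}  ⇒ sig = ⟨2 | 3⟩

Signatures (|P|; sorted positive RHS coefficients), sorted:
{ ⟨2 | 0⟩ ×2,  ⟨2 | 1⟩ ×7,  ⟨2 | 1 1⟩,  ⟨2 | 2⟩ ×3,  ⟨2 | 3⟩ }


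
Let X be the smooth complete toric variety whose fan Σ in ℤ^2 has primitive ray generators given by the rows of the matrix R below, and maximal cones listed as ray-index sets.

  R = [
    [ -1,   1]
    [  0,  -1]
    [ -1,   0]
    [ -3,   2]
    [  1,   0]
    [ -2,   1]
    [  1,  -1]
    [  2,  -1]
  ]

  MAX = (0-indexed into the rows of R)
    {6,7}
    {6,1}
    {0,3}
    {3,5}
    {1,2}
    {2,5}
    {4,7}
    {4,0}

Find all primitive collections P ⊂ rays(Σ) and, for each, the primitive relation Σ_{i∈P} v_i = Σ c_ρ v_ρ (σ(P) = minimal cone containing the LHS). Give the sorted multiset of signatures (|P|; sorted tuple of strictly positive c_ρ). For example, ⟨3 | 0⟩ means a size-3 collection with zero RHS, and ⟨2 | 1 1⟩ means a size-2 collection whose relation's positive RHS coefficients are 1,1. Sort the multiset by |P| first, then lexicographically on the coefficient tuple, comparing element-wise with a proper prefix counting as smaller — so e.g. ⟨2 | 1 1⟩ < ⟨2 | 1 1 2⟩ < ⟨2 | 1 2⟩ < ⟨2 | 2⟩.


Minimal non-faces — 20 found among 8 rays, 8 max cones:

  P = {0,6}:  v_{0} + v_{6} = 0  ⇒ sig = ⟨2 | 0⟩
  P = {2,4}:  v_{2} + v_{4} = 0  ⇒ sig = ⟨2 | 0⟩
  P = {5,7}:  v_{5} + v_{7} = 0  ⇒ sig = ⟨2 | 0⟩
  P = {0,1}:  v_{0} + v_{1} = v_{2}  ⇒ sig = ⟨2 | 1⟩
  P = {0,2}:  v_{0} + v_{2} = v_{5}  ⇒ sig = ⟨2 | 1⟩
  P = {0,5}:  v_{0} + v_{5} = v_{3}  ⇒ sig = ⟨2 | 1⟩
  P = {0,7}:  v_{0} + v_{7} = v_{4}  ⇒ sig = ⟨2 | 1⟩
  P = {1,4}:  v_{1} + v_{4} = v_{6}  ⇒ sig = ⟨2 | 1⟩
  P = {2,6}:  v_{2} + v_{6} = v_{1}  ⇒ sig = ⟨2 | 1⟩
  P = {2,7}:  v_{2} + v_{7} = v_{6}  ⇒ sig = ⟨2 | 1⟩
  P = {3,6}:  v_{3} + v_{6} = v_{5}  ⇒ sig = ⟨2 | 1⟩
  P = {3,7}:  v_{3} + v_{7} = v_{0}  ⇒ sig = ⟨2 | 1⟩
  P = {4,5}:  v_{4} + v_{5} = v_{0}  ⇒ sig = ⟨2 | 1⟩
  P = {4,6}:  v_{4} + v_{6} = v_{7}  ⇒ sig = ⟨2 | 1⟩
  P = {5,6}:  v_{5} + v_{6} = v_{2}  ⇒ sig = ⟨2 | 1⟩
  P = {1,3}:  v_{1} + v_{3} = v_{2} + v_{5}  ⇒ sig = ⟨2 | 1 1⟩
  P = {1,5}:  v_{1} + v_{5} = 2·v_{2}  ⇒ sig = ⟨2 | 2⟩
  P = {1,7}:  v_{1} + v_{7} = 2·v_{6}  ⇒ sig = ⟨2 | 2⟩
  P = {2,3}:  v_{2} + v_{3} = 2·v_{5}  ⇒ sig = ⟨2 | 2⟩
  P = {3,4}:  v_{3} + v_{4} = 2·v_{0}  ⇒ sig = ⟨2 | 2⟩

Sorted signature multiset PRS(X):
[⟨2 | 0⟩, ⟨2 | 0⟩, ⟨2 | 0⟩, ⟨2 | 1⟩, ⟨2 | 1⟩, ⟨2 | 1⟩, ⟨2 | 1⟩, ⟨2 | 1⟩, ⟨2 | 1⟩, ⟨2 | 1⟩, ⟨2 | 1⟩, ⟨2 | 1⟩, ⟨2 | 1⟩, ⟨2 | 1⟩, ⟨2 | 1⟩, ⟨2 | 1 1⟩, ⟨2 | 2⟩, ⟨2 | 2⟩, ⟨2 | 2⟩, ⟨2 | 2⟩]


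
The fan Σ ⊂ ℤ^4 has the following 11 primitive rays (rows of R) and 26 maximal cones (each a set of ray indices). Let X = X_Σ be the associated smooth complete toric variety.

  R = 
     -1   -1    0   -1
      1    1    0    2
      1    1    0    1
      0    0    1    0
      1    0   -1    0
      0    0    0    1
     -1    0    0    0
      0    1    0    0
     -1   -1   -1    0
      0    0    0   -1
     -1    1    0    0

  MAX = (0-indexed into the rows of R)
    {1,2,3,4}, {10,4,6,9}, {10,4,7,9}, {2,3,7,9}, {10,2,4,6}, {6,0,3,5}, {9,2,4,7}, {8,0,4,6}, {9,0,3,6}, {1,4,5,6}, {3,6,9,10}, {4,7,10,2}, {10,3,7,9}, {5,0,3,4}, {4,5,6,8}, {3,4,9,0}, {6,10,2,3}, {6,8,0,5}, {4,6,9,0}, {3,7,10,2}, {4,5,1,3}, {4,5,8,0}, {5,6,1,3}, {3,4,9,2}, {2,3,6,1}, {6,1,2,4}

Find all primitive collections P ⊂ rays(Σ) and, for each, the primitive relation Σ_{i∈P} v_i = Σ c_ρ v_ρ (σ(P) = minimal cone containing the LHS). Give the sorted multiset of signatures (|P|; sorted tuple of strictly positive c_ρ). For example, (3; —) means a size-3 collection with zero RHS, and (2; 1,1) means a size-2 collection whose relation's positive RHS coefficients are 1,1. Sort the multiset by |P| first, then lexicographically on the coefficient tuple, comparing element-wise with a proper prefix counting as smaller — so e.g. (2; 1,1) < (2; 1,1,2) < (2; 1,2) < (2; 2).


|primitive collections| = 24. Relations:

  • {0,2}:  v_{0} + v_{2} = 0  →  sig = (2; —)
  • {5,9}:  v_{5} + v_{9} = 0  →  sig = (2; —)
  • {0,1}:  v_{0} + v_{1} = v_{5}  →  sig = (2; 1)
  • {1,9}:  v_{1} + v_{9} = v_{2}  →  sig = (2; 1)
  • {2,5}:  v_{2} + v_{5} = v_{1}  →  sig = (2; 1)
  • {6,7}:  v_{6} + v_{7} = v_{10}  →  sig = (2; 1)
  • {0,7}:  v_{0} + v_{7} = v_{6} + v_{9}  →  sig = (2; 1,1)
  • {3,8}:  v_{3} + v_{8} = v_{0} + v_{5}  →  sig = (2; 1,1)
  • {5,7}:  v_{5} + v_{7} = v_{2} + v_{6}  →  sig = (2; 1,1)
  • {2,8}:  v_{2} + v_{8} = v_{4} + v_{5} + v_{6}  →  sig = (2; 1,1,1)
  • {8,9}:  v_{8} + v_{9} = v_{0} + v_{4} + v_{6}  →  sig = (2; 1,1,1)
  • {1,8}:  v_{1} + v_{8} = v_{4} + 2·v_{5} + v_{6}  →  sig = (2; 1,1,2)
  • {0,10}:  v_{0} + v_{10} = 2·v_{6} + v_{9}  →  sig = (2; 1,2)
  • {1,7}:  v_{1} + v_{7} = 2·v_{2} + v_{6}  →  sig = (2; 1,2)
  • {5,10}:  v_{5} + v_{10} = v_{2} + 2·v_{6}  →  sig = (2; 1,2)
  • {7,8}:  v_{7} + v_{8} = v_{4} + 2·v_{6}  →  sig = (2; 1,2)
  • {8,10}:  v_{8} + v_{10} = v_{4} + 3·v_{6}  →  sig = (2; 1,3)
  • {1,10}:  v_{1} + v_{10} = 2·v_{2} + 2·v_{6}  →  sig = (2; 2,2)
  • {3,4,6}:  v_{3} + v_{4} + v_{6} = 0  →  sig = (3; —)
  • {2,6,9}:  v_{2} + v_{6} + v_{9} = v_{7}  →  sig = (3; 1)
  • {3,4,10}:  v_{3} + v_{4} + v_{10} = v_{7}  →  sig = (3; 1)
  • {3,4,7}:  v_{3} + v_{4} + v_{7} = v_{2} + v_{9}  →  sig = (3; 1,1)
  • {2,9,10}:  v_{2} + v_{9} + v_{10} = 2·v_{7}  →  sig = (3; 2)
  • {0,4,5,6}:  v_{0} + v_{4} + v_{5} + v_{6} = v_{8}  →  sig = (4; 1)

so the primitive-relation signature multiset is
    (2; —)
    (2; —)
    (2; 1)
    (2; 1)
    (2; 1)
    (2; 1)
    (2; 1,1)
    (2; 1,1)
    (2; 1,1)
    (2; 1,1,1)
    (2; 1,1,1)
    (2; 1,1,2)
    (2; 1,2)
    (2; 1,2)
    (2; 1,2)
    (2; 1,2)
    (2; 1,3)
    (2; 2,2)
    (3; —)
    (3; 1)
    (3; 1)
    (3; 1,1)
    (3; 2)
    (4; 1)


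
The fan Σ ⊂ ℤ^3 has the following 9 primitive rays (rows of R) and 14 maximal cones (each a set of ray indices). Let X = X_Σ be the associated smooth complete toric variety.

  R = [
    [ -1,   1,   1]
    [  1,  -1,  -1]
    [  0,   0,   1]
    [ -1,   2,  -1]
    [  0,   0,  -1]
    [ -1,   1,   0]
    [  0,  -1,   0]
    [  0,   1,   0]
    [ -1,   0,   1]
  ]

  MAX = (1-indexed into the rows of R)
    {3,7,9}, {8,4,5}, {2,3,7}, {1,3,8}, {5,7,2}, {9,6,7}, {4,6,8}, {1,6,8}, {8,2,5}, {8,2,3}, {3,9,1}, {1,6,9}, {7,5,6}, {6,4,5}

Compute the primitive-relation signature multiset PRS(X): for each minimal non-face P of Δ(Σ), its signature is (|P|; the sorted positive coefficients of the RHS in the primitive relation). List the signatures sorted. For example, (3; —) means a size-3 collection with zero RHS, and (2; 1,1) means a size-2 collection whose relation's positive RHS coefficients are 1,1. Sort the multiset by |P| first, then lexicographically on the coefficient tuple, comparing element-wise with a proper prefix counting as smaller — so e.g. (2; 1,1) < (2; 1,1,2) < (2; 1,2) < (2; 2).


16 collections generate NE(X_Σ); each relation:

  • {1,2}:  v_{1} + v_{2} = 0  ⇒ sig = (2; —)
  • {3,5}:  v_{3} + v_{5} = 0  ⇒ sig = (2; —)
  • {7,8}:  v_{7} + v_{8} = 0  ⇒ sig = (2; —)
  • {1,5}:  v_{1} + v_{5} = v_{6}  ⇒ sig = (2; 1)
  • {1,7}:  v_{1} + v_{7} = v_{9}  ⇒ sig = (2; 1)
  • {2,6}:  v_{2} + v_{6} = v_{5}  ⇒ sig = (2; 1)
  • {2,9}:  v_{2} + v_{9} = v_{7}  ⇒ sig = (2; 1)
  • {3,6}:  v_{3} + v_{6} = v_{1}  ⇒ sig = (2; 1)
  • {8,9}:  v_{8} + v_{9} = v_{1}  ⇒ sig = (2; 1)
  • {3,4}:  v_{3} + v_{4} = v_{6} + v_{8}  ⇒ sig = (2; 1,1)
  • {4,7}:  v_{4} + v_{7} = v_{5} + v_{6}  ⇒ sig = (2; 1,1)
  • {5,9}:  v_{5} + v_{9} = v_{6} + v_{7}  ⇒ sig = (2; 1,1)
  • {1,4}:  v_{1} + v_{4} = 2·v_{6} + v_{8}  ⇒ sig = (2; 1,2)
  • {2,4}:  v_{2} + v_{4} = 2·v_{5} + v_{8}  ⇒ sig = (2; 1,2)
  • {4,9}:  v_{4} + v_{9} = 2·v_{6}  ⇒ sig = (2; 2)
  • {5,6,8}:  v_{5} + v_{6} + v_{8} = v_{4}  ⇒ sig = (3; 1)

Sorted signature multiset PRS(X):
{ (2; —) ×3,  (2; 1) ×6,  (2; 1,1) ×3,  (2; 1,2) ×2,  (2; 2),  (3; 1) }


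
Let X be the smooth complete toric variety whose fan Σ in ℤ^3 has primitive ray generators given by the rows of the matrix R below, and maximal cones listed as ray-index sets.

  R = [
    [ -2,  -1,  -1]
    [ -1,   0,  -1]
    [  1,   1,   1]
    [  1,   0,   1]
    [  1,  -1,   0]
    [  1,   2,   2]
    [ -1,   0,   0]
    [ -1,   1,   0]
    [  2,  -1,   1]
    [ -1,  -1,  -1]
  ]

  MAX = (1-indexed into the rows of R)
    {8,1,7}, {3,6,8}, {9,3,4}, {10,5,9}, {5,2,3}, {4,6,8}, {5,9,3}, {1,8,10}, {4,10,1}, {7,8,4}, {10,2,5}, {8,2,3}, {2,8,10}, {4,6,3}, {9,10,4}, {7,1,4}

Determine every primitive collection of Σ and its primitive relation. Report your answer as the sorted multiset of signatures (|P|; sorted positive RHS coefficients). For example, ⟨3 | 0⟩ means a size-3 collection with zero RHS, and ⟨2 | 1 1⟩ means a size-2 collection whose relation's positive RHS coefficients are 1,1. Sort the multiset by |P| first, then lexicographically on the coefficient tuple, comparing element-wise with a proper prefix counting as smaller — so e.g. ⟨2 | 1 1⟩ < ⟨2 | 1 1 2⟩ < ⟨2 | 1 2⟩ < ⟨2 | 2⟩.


Δ(Σ) — 10 vertices, 24 min non-faces:

  P={2,4}:  v_{2} + v_{4} = 0 ; sig = ⟨2 | 0⟩
  P={3,10}:  v_{3} + v_{10} = 0 ; sig = ⟨2 | 0⟩
  P={5,8}:  v_{5} + v_{8} = 0 ; sig = ⟨2 | 0⟩
  P={1,3}:  v_{1} + v_{3} = v_{7} ; sig = ⟨2 | 1⟩
  P={2,9}:  v_{2} + v_{9} = v_{5} ; sig = ⟨2 | 1⟩
  P={4,5}:  v_{4} + v_{5} = v_{9} ; sig = ⟨2 | 1⟩
  P={7,10}:  v_{7} + v_{10} = v_{1} ; sig = ⟨2 | 1⟩
  P={8,9}:  v_{8} + v_{9} = v_{4} ; sig = ⟨2 | 1⟩
  P={2,6}:  v_{2} + v_{6} = v_{3} + v_{8} ; sig = ⟨2 | 1 1⟩
  P={2,7}:  v_{2} + v_{7} = v_{8} + v_{10} ; sig = ⟨2 | 1 1⟩
  P={3,7}:  v_{3} + v_{7} = v_{4} + v_{8} ; sig = ⟨2 | 1 1⟩
  P={5,6}:  v_{5} + v_{6} = v_{3} + v_{4} ; sig = ⟨2 | 1 1⟩
  P={5,7}:  v_{5} + v_{7} = v_{4} + v_{10} ; sig = ⟨2 | 1 1⟩
  P={6,10}:  v_{6} + v_{10} = v_{4} + v_{8} ; sig = ⟨2 | 1 1⟩
  P={1,6}:  v_{1} + v_{6} = v_{4} + v_{7} + v_{8} ; sig = ⟨2 | 1 1 1⟩
  P={1,2}:  v_{1} + v_{2} = v_{8} + 2·v_{10} ; sig = ⟨2 | 1 2⟩
  P={1,5}:  v_{1} + v_{5} = v_{4} + 2·v_{10} ; sig = ⟨2 | 1 2⟩
  P={6,9}:  v_{6} + v_{9} = v_{3} + 2·v_{4} ; sig = ⟨2 | 1 2⟩
  P={7,9}:  v_{7} + v_{9} = 2·v_{4} + v_{10} ; sig = ⟨2 | 1 2⟩
  P={1,9}:  v_{1} + v_{9} = 2·v_{4} + 2·v_{10} ; sig = ⟨2 | 2 2⟩
  P={6,7}:  v_{6} + v_{7} = 2·v_{4} + 2·v_{8} ; sig = ⟨2 | 2 2⟩
  P={3,4,8}:  v_{3} + v_{4} + v_{8} = v_{6} ; sig = ⟨3 | 1⟩
  P={4,8,10}:  v_{4} + v_{8} + v_{10} = v_{7} ; sig = ⟨3 | 1⟩
  P={1,4,8}:  v_{1} + v_{4} + v_{8} = 2·v_{7} ; sig = ⟨3 | 2⟩

so the primitive-relation signature multiset is
    |P|=2: 21 collections, coeffs (), (), (), (1), (1), (1), (1), (1), (1,1), (1,1), (1,1), (1,1), (1,1), (1,1), (1,1,1), (1,2), (1,2), (1,2), (1,2), (2,2), (2,2)
    |P|=3: 3 collections, coeffs (1), (1), (2)


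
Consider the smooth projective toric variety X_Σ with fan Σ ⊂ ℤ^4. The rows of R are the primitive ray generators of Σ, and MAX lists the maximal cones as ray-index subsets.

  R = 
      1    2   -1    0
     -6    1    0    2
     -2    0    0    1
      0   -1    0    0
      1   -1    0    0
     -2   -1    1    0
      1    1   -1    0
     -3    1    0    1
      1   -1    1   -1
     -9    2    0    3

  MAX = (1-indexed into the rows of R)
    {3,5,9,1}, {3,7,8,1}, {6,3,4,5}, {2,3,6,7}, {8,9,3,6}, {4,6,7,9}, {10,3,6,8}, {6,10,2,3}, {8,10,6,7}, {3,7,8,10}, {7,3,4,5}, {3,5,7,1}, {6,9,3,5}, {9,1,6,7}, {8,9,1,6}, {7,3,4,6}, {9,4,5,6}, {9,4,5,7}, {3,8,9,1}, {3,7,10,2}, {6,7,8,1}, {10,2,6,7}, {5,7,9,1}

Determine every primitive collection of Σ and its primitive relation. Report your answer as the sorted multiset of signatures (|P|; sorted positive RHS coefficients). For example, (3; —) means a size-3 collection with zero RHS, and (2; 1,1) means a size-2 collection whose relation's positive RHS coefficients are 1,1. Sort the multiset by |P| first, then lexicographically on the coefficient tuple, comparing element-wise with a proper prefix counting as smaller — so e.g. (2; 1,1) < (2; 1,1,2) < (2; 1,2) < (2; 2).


|primitive collections| = 20. Relations:

  P = {1,4}:  v_{1} + v_{4} = v_{7}  so sig = (2; 1)
  P = {2,8}:  v_{2} + v_{8} = v_{10}  so sig = (2; 1)
  P = {5,8}:  v_{5} + v_{8} = v_{3}  so sig = (2; 1)
  P = {2,9}:  v_{2} + v_{9} = v_{6} + v_{8}  so sig = (2; 1,1)
  P = {5,10}:  v_{5} + v_{10} = v_{2} + v_{3}  so sig = (2; 1,1)
  P = {4,8}:  v_{4} + v_{8} = v_{3} + v_{6} + v_{7}  so sig = (2; 1,1,1)
  P = {4,10}:  v_{4} + v_{10} = v_{2} + v_{3} + v_{6} + v_{7}  so sig = (2; 1,1,1,1)
  P = {2,5}:  v_{2} + v_{5} = 2·v_{3} + v_{6} + v_{7}  so sig = (2; 1,1,2)
  P = {1,2}:  v_{1} + v_{2} = v_{7} + 2·v_{8}  so sig = (2; 1,2)
  P = {9,10}:  v_{9} + v_{10} = v_{6} + 2·v_{8}  so sig = (2; 1,2)
  P = {1,10}:  v_{1} + v_{10} = v_{7} + 3·v_{8}  so sig = (2; 1,3)
  P = {2,4}:  v_{2} + v_{4} = 2·v_{3} + 2·v_{6} + 2·v_{7}  so sig = (2; 2,2,2)
  P = {1,5,6}:  v_{1} + v_{5} + v_{6} = 0  so sig = (3; —)
  P = {3,7,9}:  v_{3} + v_{7} + v_{9} = 0  so sig = (3; —)
  P = {1,3,6}:  v_{1} + v_{3} + v_{6} = v_{8}  so sig = (3; 1)
  P = {5,6,7}:  v_{5} + v_{6} + v_{7} = v_{4}  so sig = (3; 1)
  P = {3,4,9}:  v_{3} + v_{4} + v_{9} = v_{5} + v_{6}  so sig = (3; 1,1)
  P = {7,8,9}:  v_{7} + v_{8} + v_{9} = v_{1} + v_{6}  so sig = (3; 1,1)
  P = {3,6,7,8}:  v_{3} + v_{6} + v_{7} + v_{8} = v_{2}  so sig = (4; 1)
  P = {3,6,7,10}:  v_{3} + v_{6} + v_{7} + v_{10} = 2·v_{2}  so sig = (4; 2)

Hence PRS(X_Σ) =
[(2; 1), (2; 1), (2; 1), (2; 1,1), (2; 1,1), (2; 1,1,1), (2; 1,1,1,1), (2; 1,1,2), (2; 1,2), (2; 1,2), (2; 1,3), (2; 2,2,2), (3; —), (3; —), (3; 1), (3; 1), (3; 1,1), (3; 1,1), (4; 1), (4; 2)]


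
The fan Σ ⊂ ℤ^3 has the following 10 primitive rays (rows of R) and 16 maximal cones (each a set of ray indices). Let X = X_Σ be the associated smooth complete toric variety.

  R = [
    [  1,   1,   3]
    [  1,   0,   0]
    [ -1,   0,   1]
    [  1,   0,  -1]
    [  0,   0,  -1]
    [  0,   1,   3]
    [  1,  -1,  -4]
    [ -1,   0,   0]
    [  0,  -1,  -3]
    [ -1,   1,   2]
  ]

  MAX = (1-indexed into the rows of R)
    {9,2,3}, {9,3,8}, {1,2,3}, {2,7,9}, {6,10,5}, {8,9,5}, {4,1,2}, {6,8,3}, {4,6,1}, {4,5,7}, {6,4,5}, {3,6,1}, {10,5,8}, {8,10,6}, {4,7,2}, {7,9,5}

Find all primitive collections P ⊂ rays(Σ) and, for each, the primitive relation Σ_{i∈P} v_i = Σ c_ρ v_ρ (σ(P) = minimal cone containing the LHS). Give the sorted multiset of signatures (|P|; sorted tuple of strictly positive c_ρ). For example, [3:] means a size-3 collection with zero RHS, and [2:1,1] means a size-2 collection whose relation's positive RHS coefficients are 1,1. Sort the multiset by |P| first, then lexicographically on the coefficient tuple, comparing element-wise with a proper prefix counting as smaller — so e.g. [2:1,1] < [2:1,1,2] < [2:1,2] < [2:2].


Minimal non-faces — 22 found among 10 rays, 16 max cones:

  {2,8}:  v_{2} + v_{8} = 0 — sig = [2:]
  {3,4}:  v_{3} + v_{4} = 0 — sig = [2:]
  {6,9}:  v_{6} + v_{9} = 0 — sig = [2:]
  {1,8}:  v_{1} + v_{8} = v_{6} — sig = [2:1]
  {1,9}:  v_{1} + v_{9} = v_{2} — sig = [2:1]
  {2,5}:  v_{2} + v_{5} = v_{4} — sig = [2:1]
  {2,6}:  v_{2} + v_{6} = v_{1} — sig = [2:1]
  {3,5}:  v_{3} + v_{5} = v_{8} — sig = [2:1]
  {3,7}:  v_{3} + v_{7} = v_{9} — sig = [2:1]
  {4,8}:  v_{4} + v_{8} = v_{5} — sig = [2:1]
  {4,9}:  v_{4} + v_{9} = v_{7} — sig = [2:1]
  {6,7}:  v_{6} + v_{7} = v_{4} — sig = [2:1]
  {1,5}:  v_{1} + v_{5} = v_{4} + v_{6} — sig = [2:1,1]
  {1,7}:  v_{1} + v_{7} = v_{2} + v_{4} — sig = [2:1,1]
  {2,10}:  v_{2} + v_{10} = v_{5} + v_{6} — sig = [2:1,1]
  {7,8}:  v_{7} + v_{8} = v_{5} + v_{9} — sig = [2:1,1]
  {9,10}:  v_{9} + v_{10} = v_{5} + v_{8} — sig = [2:1,1]
  {1,10}:  v_{1} + v_{10} = v_{5} + 2·v_{6} — sig = [2:1,2]
  {3,10}:  v_{3} + v_{10} = v_{6} + 2·v_{8} — sig = [2:1,2]
  {4,10}:  v_{4} + v_{10} = 2·v_{5} + v_{6} — sig = [2:1,2]
  {7,10}:  v_{7} + v_{10} = 2·v_{5} — sig = [2:2]
  {5,6,8}:  v_{5} + v_{6} + v_{8} = v_{10} — sig = [3:1]

Hence PRS(X_Σ) =
{ [2:] ×3,  [2:1] ×9,  [2:1,1] ×5,  [2:1,2] ×3,  [2:2],  [3:1] }
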